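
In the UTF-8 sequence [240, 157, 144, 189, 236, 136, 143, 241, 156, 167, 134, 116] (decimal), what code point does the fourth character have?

Offset 0: leading byte 0xF0 = 11110000 → 4-byte char #1 = F0 9D 90 BD.
Offset 4: leading byte 0xEC = 11101100 → 3-byte char #2 = EC 88 8F.
Offset 7: leading byte 0xF1 = 11110001 → 4-byte char #3 = F1 9C A7 86.
Offset 11: leading byte 0x74 = 01110100 → 1-byte char #4 = 74.
Leading byte 0x74 = 01110100 matches 0xxxxxxx → 1-byte sequence.
Byte 1: 0x74 = 01110100, payload 1110100 (7 bits).
Concatenate: 1110100 = 0x74 (7 bits → U+0074).

U+0074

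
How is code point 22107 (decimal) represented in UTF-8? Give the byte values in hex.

U+565B = 0x565B = 22107 decimal. In range U+0800–U+FFFF → 3-byte form: 1110xxxx 10xxxxxx 10xxxxxx.
Binary (16 bits): 0101011001011011.
Split 4+6+6: 0101 | 011001 | 011011.
Byte 1: 11100101 = 0xE5.
Byte 2: 10011001 = 0x99.
Byte 3: 10011011 = 0x9B.

E5 99 9B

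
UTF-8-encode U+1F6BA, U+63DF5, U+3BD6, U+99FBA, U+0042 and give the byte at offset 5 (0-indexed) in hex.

U+1F6BA → 4-byte form F0 9F 9A BA at offsets 0–3.
U+63DF5 → 4-byte form F1 A3 B7 B5 at offsets 4–7.
Offset 5 falls in char 2's range; it's byte 2 of F1 A3 B7 B5 = 0xA3.

0xA3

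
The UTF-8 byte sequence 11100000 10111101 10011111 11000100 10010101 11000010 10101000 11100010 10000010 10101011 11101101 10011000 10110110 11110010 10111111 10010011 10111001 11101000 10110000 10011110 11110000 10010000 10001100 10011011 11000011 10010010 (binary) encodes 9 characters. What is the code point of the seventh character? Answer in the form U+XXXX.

U+8C1E

Offset 0: leading byte 0xE0 = 11100000 → 3-byte char #1 = E0 BD 9F.
Offset 3: leading byte 0xC4 = 11000100 → 2-byte char #2 = C4 95.
Offset 5: leading byte 0xC2 = 11000010 → 2-byte char #3 = C2 A8.
Offset 7: leading byte 0xE2 = 11100010 → 3-byte char #4 = E2 82 AB.
Offset 10: leading byte 0xED = 11101101 → 3-byte char #5 = ED 98 B6.
Offset 13: leading byte 0xF2 = 11110010 → 4-byte char #6 = F2 BF 93 B9.
Offset 17: leading byte 0xE8 = 11101000 → 3-byte char #7 = E8 B0 9E.
Leading byte 0xE8 = 11101000 matches 1110xxxx → 3-byte sequence.
Byte 1: 0xE8 = 11101000, payload 1000 (4 bits).
Byte 2: 0xB0 = 10110000 (10xxxxxx ✓), payload 110000.
Byte 3: 0x9E = 10011110 (10xxxxxx ✓), payload 011110.
Concatenate: 1000110000011110 = 0x8C1E (16 bits → U+8C1E).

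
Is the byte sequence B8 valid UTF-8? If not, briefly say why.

Byte 0xB8 = 10111000 has the form 10xxxxxx — a continuation byte — but there is no preceding leading byte.

invalid (continuation byte with no leading byte)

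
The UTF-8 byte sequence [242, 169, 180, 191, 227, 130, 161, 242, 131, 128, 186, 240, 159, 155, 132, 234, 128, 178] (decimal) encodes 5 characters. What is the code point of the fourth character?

U+1F6C4

Offset 0: leading byte 0xF2 = 11110010 → 4-byte char #1 = F2 A9 B4 BF.
Offset 4: leading byte 0xE3 = 11100011 → 3-byte char #2 = E3 82 A1.
Offset 7: leading byte 0xF2 = 11110010 → 4-byte char #3 = F2 83 80 BA.
Offset 11: leading byte 0xF0 = 11110000 → 4-byte char #4 = F0 9F 9B 84.
Leading byte 0xF0 = 11110000 matches 11110xxx → 4-byte sequence.
Byte 1: 0xF0 = 11110000, payload 000 (3 bits).
Byte 2: 0x9F = 10011111 (10xxxxxx ✓), payload 011111.
Byte 3: 0x9B = 10011011 (10xxxxxx ✓), payload 011011.
Byte 4: 0x84 = 10000100 (10xxxxxx ✓), payload 000100.
Concatenate: 000011111011011000100 = 0x1F6C4 (21 bits → U+1F6C4).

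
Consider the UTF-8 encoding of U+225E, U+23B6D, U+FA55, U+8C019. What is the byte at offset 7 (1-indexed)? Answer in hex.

0xAD

1-indexed offset 7 is 0-indexed offset 6.
U+225E → 3-byte form E2 89 9E at offsets 0–2.
U+23B6D → 4-byte form F0 A3 AD AD at offsets 3–6.
Offset 6 falls in char 2's range; it's byte 4 of F0 A3 AD AD = 0xAD.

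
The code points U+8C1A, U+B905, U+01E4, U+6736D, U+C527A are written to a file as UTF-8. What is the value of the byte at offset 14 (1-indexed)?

1-indexed offset 14 is 0-indexed offset 13.
U+8C1A → 3-byte form E8 B0 9A at offsets 0–2.
U+B905 → 3-byte form EB A4 85 at offsets 3–5.
U+01E4 → 2-byte form C7 A4 at offsets 6–7.
U+6736D → 4-byte form F1 A7 8D AD at offsets 8–11.
U+C527A → 4-byte form F3 85 89 BA at offsets 12–15.
Offset 13 falls in char 5's range; it's byte 2 of F3 85 89 BA = 0x85.

0x85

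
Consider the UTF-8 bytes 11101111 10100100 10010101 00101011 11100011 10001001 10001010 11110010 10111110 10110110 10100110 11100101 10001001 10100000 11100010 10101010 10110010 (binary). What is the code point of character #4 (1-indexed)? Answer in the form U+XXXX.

Offset 0: leading byte 0xEF = 11101111 → 3-byte char #1 = EF A4 95.
Offset 3: leading byte 0x2B = 00101011 → 1-byte char #2 = 2B.
Offset 4: leading byte 0xE3 = 11100011 → 3-byte char #3 = E3 89 8A.
Offset 7: leading byte 0xF2 = 11110010 → 4-byte char #4 = F2 BE B6 A6.
Leading byte 0xF2 = 11110010 matches 11110xxx → 4-byte sequence.
Byte 1: 0xF2 = 11110010, payload 010 (3 bits).
Byte 2: 0xBE = 10111110 (10xxxxxx ✓), payload 111110.
Byte 3: 0xB6 = 10110110 (10xxxxxx ✓), payload 110110.
Byte 4: 0xA6 = 10100110 (10xxxxxx ✓), payload 100110.
Concatenate: 010111110110110100110 = 0xBEDA6 (21 bits → U+BEDA6).

U+BEDA6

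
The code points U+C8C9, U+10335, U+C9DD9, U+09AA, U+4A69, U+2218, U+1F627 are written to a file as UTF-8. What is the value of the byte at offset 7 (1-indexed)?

0xB5

1-indexed offset 7 is 0-indexed offset 6.
U+C8C9 → 3-byte form EC A3 89 at offsets 0–2.
U+10335 → 4-byte form F0 90 8C B5 at offsets 3–6.
Offset 6 falls in char 2's range; it's byte 4 of F0 90 8C B5 = 0xB5.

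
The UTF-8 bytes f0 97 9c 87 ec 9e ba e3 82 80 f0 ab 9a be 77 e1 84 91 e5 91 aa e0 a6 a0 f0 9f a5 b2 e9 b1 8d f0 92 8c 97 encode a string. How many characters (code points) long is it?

Byte at offset 0: 0xF0 = 11110000 → 4-byte char (#1). Advance 4.
Byte at offset 4: 0xEC = 11101100 → 3-byte char (#2). Advance 3.
Byte at offset 7: 0xE3 = 11100011 → 3-byte char (#3). Advance 3.
Byte at offset 10: 0xF0 = 11110000 → 4-byte char (#4). Advance 4.
Byte at offset 14: 0x77 = 01110111 → 1-byte char (#5). Advance 1.
Byte at offset 15: 0xE1 = 11100001 → 3-byte char (#6). Advance 3.
Byte at offset 18: 0xE5 = 11100101 → 3-byte char (#7). Advance 3.
Byte at offset 21: 0xE0 = 11100000 → 3-byte char (#8). Advance 3.
Byte at offset 24: 0xF0 = 11110000 → 4-byte char (#9). Advance 4.
Byte at offset 28: 0xE9 = 11101001 → 3-byte char (#10). Advance 3.
Byte at offset 31: 0xF0 = 11110000 → 4-byte char (#11). Advance 4.
Reached end at offset 35 after 11 code points.

11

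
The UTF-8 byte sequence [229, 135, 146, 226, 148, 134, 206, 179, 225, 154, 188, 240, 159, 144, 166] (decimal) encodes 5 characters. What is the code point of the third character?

U+03B3

Offset 0: leading byte 0xE5 = 11100101 → 3-byte char #1 = E5 87 92.
Offset 3: leading byte 0xE2 = 11100010 → 3-byte char #2 = E2 94 86.
Offset 6: leading byte 0xCE = 11001110 → 2-byte char #3 = CE B3.
Leading byte 0xCE = 11001110 matches 110xxxxx → 2-byte sequence.
Byte 1: 0xCE = 11001110, payload 01110 (5 bits).
Byte 2: 0xB3 = 10110011 (10xxxxxx ✓), payload 110011.
Concatenate: 01110110011 = 0x3B3 (11 bits → U+03B3).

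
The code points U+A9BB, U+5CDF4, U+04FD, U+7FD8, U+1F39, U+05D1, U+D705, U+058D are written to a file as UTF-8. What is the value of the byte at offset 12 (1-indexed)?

1-indexed offset 12 is 0-indexed offset 11.
U+A9BB → 3-byte form EA A6 BB at offsets 0–2.
U+5CDF4 → 4-byte form F1 9C B7 B4 at offsets 3–6.
U+04FD → 2-byte form D3 BD at offsets 7–8.
U+7FD8 → 3-byte form E7 BF 98 at offsets 9–11.
Offset 11 falls in char 4's range; it's byte 3 of E7 BF 98 = 0x98.

0x98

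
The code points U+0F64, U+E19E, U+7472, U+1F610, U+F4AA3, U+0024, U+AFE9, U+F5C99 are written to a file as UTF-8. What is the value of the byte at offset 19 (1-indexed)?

0xEA

1-indexed offset 19 is 0-indexed offset 18.
U+0F64 → 3-byte form E0 BD A4 at offsets 0–2.
U+E19E → 3-byte form EE 86 9E at offsets 3–5.
U+7472 → 3-byte form E7 91 B2 at offsets 6–8.
U+1F610 → 4-byte form F0 9F 98 90 at offsets 9–12.
U+F4AA3 → 4-byte form F3 B4 AA A3 at offsets 13–16.
U+0024 → 1-byte form 24 at offsets 17–17.
U+AFE9 → 3-byte form EA BF A9 at offsets 18–20.
Offset 18 falls in char 7's range; it's byte 1 of EA BF A9 = 0xEA.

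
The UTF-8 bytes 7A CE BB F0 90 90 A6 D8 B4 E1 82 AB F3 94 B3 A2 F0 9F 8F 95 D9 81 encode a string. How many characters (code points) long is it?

Byte at offset 0: 0x7A = 01111010 → 1-byte char (#1). Advance 1.
Byte at offset 1: 0xCE = 11001110 → 2-byte char (#2). Advance 2.
Byte at offset 3: 0xF0 = 11110000 → 4-byte char (#3). Advance 4.
Byte at offset 7: 0xD8 = 11011000 → 2-byte char (#4). Advance 2.
Byte at offset 9: 0xE1 = 11100001 → 3-byte char (#5). Advance 3.
Byte at offset 12: 0xF3 = 11110011 → 4-byte char (#6). Advance 4.
Byte at offset 16: 0xF0 = 11110000 → 4-byte char (#7). Advance 4.
Byte at offset 20: 0xD9 = 11011001 → 2-byte char (#8). Advance 2.
Reached end at offset 22 after 8 code points.

8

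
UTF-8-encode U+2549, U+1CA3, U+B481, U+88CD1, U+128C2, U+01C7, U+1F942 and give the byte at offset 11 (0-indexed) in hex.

0xB3

U+2549 → 3-byte form E2 95 89 at offsets 0–2.
U+1CA3 → 3-byte form E1 B2 A3 at offsets 3–5.
U+B481 → 3-byte form EB 92 81 at offsets 6–8.
U+88CD1 → 4-byte form F2 88 B3 91 at offsets 9–12.
Offset 11 falls in char 4's range; it's byte 3 of F2 88 B3 91 = 0xB3.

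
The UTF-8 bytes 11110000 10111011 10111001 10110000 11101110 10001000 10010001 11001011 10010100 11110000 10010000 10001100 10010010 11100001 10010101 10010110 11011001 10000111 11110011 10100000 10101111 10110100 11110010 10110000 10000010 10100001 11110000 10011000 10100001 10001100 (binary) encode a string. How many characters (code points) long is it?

Byte at offset 0: 0xF0 = 11110000 → 4-byte char (#1). Advance 4.
Byte at offset 4: 0xEE = 11101110 → 3-byte char (#2). Advance 3.
Byte at offset 7: 0xCB = 11001011 → 2-byte char (#3). Advance 2.
Byte at offset 9: 0xF0 = 11110000 → 4-byte char (#4). Advance 4.
Byte at offset 13: 0xE1 = 11100001 → 3-byte char (#5). Advance 3.
Byte at offset 16: 0xD9 = 11011001 → 2-byte char (#6). Advance 2.
Byte at offset 18: 0xF3 = 11110011 → 4-byte char (#7). Advance 4.
Byte at offset 22: 0xF2 = 11110010 → 4-byte char (#8). Advance 4.
Byte at offset 26: 0xF0 = 11110000 → 4-byte char (#9). Advance 4.
Reached end at offset 30 after 9 code points.

9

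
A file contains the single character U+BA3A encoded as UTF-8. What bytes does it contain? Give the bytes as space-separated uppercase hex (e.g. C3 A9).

U+BA3A = 0xBA3A = 47674 decimal. In range U+0800–U+FFFF → 3-byte form: 1110xxxx 10xxxxxx 10xxxxxx.
Binary (16 bits): 1011101000111010.
Split 4+6+6: 1011 | 101000 | 111010.
Byte 1: 11101011 = 0xEB.
Byte 2: 10101000 = 0xA8.
Byte 3: 10111010 = 0xBA.

EB A8 BA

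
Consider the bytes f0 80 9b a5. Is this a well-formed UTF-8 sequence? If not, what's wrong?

invalid (overlong encoding)

Leading byte 0xF0 = 11110000 → 4-byte form.
Continuation bytes all match 10xxxxxx. Payload decodes to 0x6E5.
But 0x6E5 < 0x10000, the minimum for a 4-byte sequence — this is an overlong encoding.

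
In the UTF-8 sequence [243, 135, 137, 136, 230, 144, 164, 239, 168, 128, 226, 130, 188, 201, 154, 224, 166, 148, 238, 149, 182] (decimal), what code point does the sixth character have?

U+0994

Offset 0: leading byte 0xF3 = 11110011 → 4-byte char #1 = F3 87 89 88.
Offset 4: leading byte 0xE6 = 11100110 → 3-byte char #2 = E6 90 A4.
Offset 7: leading byte 0xEF = 11101111 → 3-byte char #3 = EF A8 80.
Offset 10: leading byte 0xE2 = 11100010 → 3-byte char #4 = E2 82 BC.
Offset 13: leading byte 0xC9 = 11001001 → 2-byte char #5 = C9 9A.
Offset 15: leading byte 0xE0 = 11100000 → 3-byte char #6 = E0 A6 94.
Leading byte 0xE0 = 11100000 matches 1110xxxx → 3-byte sequence.
Byte 1: 0xE0 = 11100000, payload 0000 (4 bits).
Byte 2: 0xA6 = 10100110 (10xxxxxx ✓), payload 100110.
Byte 3: 0x94 = 10010100 (10xxxxxx ✓), payload 010100.
Concatenate: 0000100110010100 = 0x994 (16 bits → U+0994).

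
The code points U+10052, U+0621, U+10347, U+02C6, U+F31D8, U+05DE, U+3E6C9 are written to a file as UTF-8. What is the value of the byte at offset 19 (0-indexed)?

0xBE

U+10052 → 4-byte form F0 90 81 92 at offsets 0–3.
U+0621 → 2-byte form D8 A1 at offsets 4–5.
U+10347 → 4-byte form F0 90 8D 87 at offsets 6–9.
U+02C6 → 2-byte form CB 86 at offsets 10–11.
U+F31D8 → 4-byte form F3 B3 87 98 at offsets 12–15.
U+05DE → 2-byte form D7 9E at offsets 16–17.
U+3E6C9 → 4-byte form F0 BE 9B 89 at offsets 18–21.
Offset 19 falls in char 7's range; it's byte 2 of F0 BE 9B 89 = 0xBE.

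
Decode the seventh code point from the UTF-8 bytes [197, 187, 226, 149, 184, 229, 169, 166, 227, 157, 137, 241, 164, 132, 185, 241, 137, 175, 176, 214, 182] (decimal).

Offset 0: leading byte 0xC5 = 11000101 → 2-byte char #1 = C5 BB.
Offset 2: leading byte 0xE2 = 11100010 → 3-byte char #2 = E2 95 B8.
Offset 5: leading byte 0xE5 = 11100101 → 3-byte char #3 = E5 A9 A6.
Offset 8: leading byte 0xE3 = 11100011 → 3-byte char #4 = E3 9D 89.
Offset 11: leading byte 0xF1 = 11110001 → 4-byte char #5 = F1 A4 84 B9.
Offset 15: leading byte 0xF1 = 11110001 → 4-byte char #6 = F1 89 AF B0.
Offset 19: leading byte 0xD6 = 11010110 → 2-byte char #7 = D6 B6.
Leading byte 0xD6 = 11010110 matches 110xxxxx → 2-byte sequence.
Byte 1: 0xD6 = 11010110, payload 10110 (5 bits).
Byte 2: 0xB6 = 10110110 (10xxxxxx ✓), payload 110110.
Concatenate: 10110110110 = 0x5B6 (11 bits → U+05B6).

U+05B6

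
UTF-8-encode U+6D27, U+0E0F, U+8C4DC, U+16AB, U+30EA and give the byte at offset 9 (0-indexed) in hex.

0x9C

U+6D27 → 3-byte form E6 B4 A7 at offsets 0–2.
U+0E0F → 3-byte form E0 B8 8F at offsets 3–5.
U+8C4DC → 4-byte form F2 8C 93 9C at offsets 6–9.
Offset 9 falls in char 3's range; it's byte 4 of F2 8C 93 9C = 0x9C.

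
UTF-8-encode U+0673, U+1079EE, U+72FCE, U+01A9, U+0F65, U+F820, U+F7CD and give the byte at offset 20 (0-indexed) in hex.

U+0673 → 2-byte form D9 B3 at offsets 0–1.
U+1079EE → 4-byte form F4 87 A7 AE at offsets 2–5.
U+72FCE → 4-byte form F1 B2 BF 8E at offsets 6–9.
U+01A9 → 2-byte form C6 A9 at offsets 10–11.
U+0F65 → 3-byte form E0 BD A5 at offsets 12–14.
U+F820 → 3-byte form EF A0 A0 at offsets 15–17.
U+F7CD → 3-byte form EF 9F 8D at offsets 18–20.
Offset 20 falls in char 7's range; it's byte 3 of EF 9F 8D = 0x8D.

0x8D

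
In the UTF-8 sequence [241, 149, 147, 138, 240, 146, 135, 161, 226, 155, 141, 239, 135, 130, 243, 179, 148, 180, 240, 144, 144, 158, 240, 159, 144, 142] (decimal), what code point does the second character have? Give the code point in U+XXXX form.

Offset 0: leading byte 0xF1 = 11110001 → 4-byte char #1 = F1 95 93 8A.
Offset 4: leading byte 0xF0 = 11110000 → 4-byte char #2 = F0 92 87 A1.
Leading byte 0xF0 = 11110000 matches 11110xxx → 4-byte sequence.
Byte 1: 0xF0 = 11110000, payload 000 (3 bits).
Byte 2: 0x92 = 10010010 (10xxxxxx ✓), payload 010010.
Byte 3: 0x87 = 10000111 (10xxxxxx ✓), payload 000111.
Byte 4: 0xA1 = 10100001 (10xxxxxx ✓), payload 100001.
Concatenate: 000010010000111100001 = 0x121E1 (21 bits → U+121E1).

U+121E1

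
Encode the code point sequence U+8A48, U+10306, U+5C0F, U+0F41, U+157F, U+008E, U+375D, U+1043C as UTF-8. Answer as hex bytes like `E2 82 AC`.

U+8A48: 3-byte form → E8 A9 88.
U+10306: 4-byte form → F0 90 8C 86.
U+5C0F: 3-byte form → E5 B0 8F.
U+0F41: 3-byte form → E0 BD 81.
U+157F: 3-byte form → E1 95 BF.
U+008E: 2-byte form → C2 8E.
U+375D: 3-byte form → E3 9D 9D.
U+1043C: 4-byte form → F0 90 90 BC.
Concatenated (25 bytes): E8 A9 88 F0 90 8C 86 E5 B0 8F E0 BD 81 E1 95 BF C2 8E E3 9D 9D F0 90 90 BC.

E8 A9 88 F0 90 8C 86 E5 B0 8F E0 BD 81 E1 95 BF C2 8E E3 9D 9D F0 90 90 BC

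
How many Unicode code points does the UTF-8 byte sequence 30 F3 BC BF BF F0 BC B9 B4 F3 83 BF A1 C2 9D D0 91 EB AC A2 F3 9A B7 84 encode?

8

Byte at offset 0: 0x30 = 00110000 → 1-byte char (#1). Advance 1.
Byte at offset 1: 0xF3 = 11110011 → 4-byte char (#2). Advance 4.
Byte at offset 5: 0xF0 = 11110000 → 4-byte char (#3). Advance 4.
Byte at offset 9: 0xF3 = 11110011 → 4-byte char (#4). Advance 4.
Byte at offset 13: 0xC2 = 11000010 → 2-byte char (#5). Advance 2.
Byte at offset 15: 0xD0 = 11010000 → 2-byte char (#6). Advance 2.
Byte at offset 17: 0xEB = 11101011 → 3-byte char (#7). Advance 3.
Byte at offset 20: 0xF3 = 11110011 → 4-byte char (#8). Advance 4.
Reached end at offset 24 after 8 code points.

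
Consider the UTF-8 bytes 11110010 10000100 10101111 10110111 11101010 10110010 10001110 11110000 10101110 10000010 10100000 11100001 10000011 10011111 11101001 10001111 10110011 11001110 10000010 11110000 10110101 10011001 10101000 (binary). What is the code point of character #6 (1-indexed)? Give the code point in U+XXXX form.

U+0382

Offset 0: leading byte 0xF2 = 11110010 → 4-byte char #1 = F2 84 AF B7.
Offset 4: leading byte 0xEA = 11101010 → 3-byte char #2 = EA B2 8E.
Offset 7: leading byte 0xF0 = 11110000 → 4-byte char #3 = F0 AE 82 A0.
Offset 11: leading byte 0xE1 = 11100001 → 3-byte char #4 = E1 83 9F.
Offset 14: leading byte 0xE9 = 11101001 → 3-byte char #5 = E9 8F B3.
Offset 17: leading byte 0xCE = 11001110 → 2-byte char #6 = CE 82.
Leading byte 0xCE = 11001110 matches 110xxxxx → 2-byte sequence.
Byte 1: 0xCE = 11001110, payload 01110 (5 bits).
Byte 2: 0x82 = 10000010 (10xxxxxx ✓), payload 000010.
Concatenate: 01110000010 = 0x382 (11 bits → U+0382).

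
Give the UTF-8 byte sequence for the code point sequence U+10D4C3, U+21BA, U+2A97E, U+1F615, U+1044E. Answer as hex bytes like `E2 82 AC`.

F4 8D 93 83 E2 86 BA F0 AA A5 BE F0 9F 98 95 F0 90 91 8E

U+10D4C3: 4-byte form → F4 8D 93 83.
U+21BA: 3-byte form → E2 86 BA.
U+2A97E: 4-byte form → F0 AA A5 BE.
U+1F615: 4-byte form → F0 9F 98 95.
U+1044E: 4-byte form → F0 90 91 8E.
Concatenated (19 bytes): F4 8D 93 83 E2 86 BA F0 AA A5 BE F0 9F 98 95 F0 90 91 8E.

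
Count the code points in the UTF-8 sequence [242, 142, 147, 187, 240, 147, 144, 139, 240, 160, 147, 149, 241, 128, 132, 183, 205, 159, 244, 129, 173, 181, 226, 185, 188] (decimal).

Byte at offset 0: 0xF2 = 11110010 → 4-byte char (#1). Advance 4.
Byte at offset 4: 0xF0 = 11110000 → 4-byte char (#2). Advance 4.
Byte at offset 8: 0xF0 = 11110000 → 4-byte char (#3). Advance 4.
Byte at offset 12: 0xF1 = 11110001 → 4-byte char (#4). Advance 4.
Byte at offset 16: 0xCD = 11001101 → 2-byte char (#5). Advance 2.
Byte at offset 18: 0xF4 = 11110100 → 4-byte char (#6). Advance 4.
Byte at offset 22: 0xE2 = 11100010 → 3-byte char (#7). Advance 3.
Reached end at offset 25 after 7 code points.

7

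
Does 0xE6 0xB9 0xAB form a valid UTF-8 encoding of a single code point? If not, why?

Leading byte 0xE6 = 11100110 → 3-byte form.
Continuation bytes 0xB9=10111001, 0xAB=10101011 all match 10xxxxxx.
Decoded value 0x6E6B is ≥ 0x800 (shortest form) and not a surrogate.

valid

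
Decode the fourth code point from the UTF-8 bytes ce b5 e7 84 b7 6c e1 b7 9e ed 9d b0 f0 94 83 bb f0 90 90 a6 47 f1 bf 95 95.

U+1DDE

Offset 0: leading byte 0xCE = 11001110 → 2-byte char #1 = CE B5.
Offset 2: leading byte 0xE7 = 11100111 → 3-byte char #2 = E7 84 B7.
Offset 5: leading byte 0x6C = 01101100 → 1-byte char #3 = 6C.
Offset 6: leading byte 0xE1 = 11100001 → 3-byte char #4 = E1 B7 9E.
Leading byte 0xE1 = 11100001 matches 1110xxxx → 3-byte sequence.
Byte 1: 0xE1 = 11100001, payload 0001 (4 bits).
Byte 2: 0xB7 = 10110111 (10xxxxxx ✓), payload 110111.
Byte 3: 0x9E = 10011110 (10xxxxxx ✓), payload 011110.
Concatenate: 0001110111011110 = 0x1DDE (16 bits → U+1DDE).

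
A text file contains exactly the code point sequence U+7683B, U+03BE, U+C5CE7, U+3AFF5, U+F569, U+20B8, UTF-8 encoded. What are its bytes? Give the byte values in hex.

F1 B6 A0 BB CE BE F3 85 B3 A7 F0 BA BF B5 EF 95 A9 E2 82 B8

U+7683B: 4-byte form → F1 B6 A0 BB.
U+03BE: 2-byte form → CE BE.
U+C5CE7: 4-byte form → F3 85 B3 A7.
U+3AFF5: 4-byte form → F0 BA BF B5.
U+F569: 3-byte form → EF 95 A9.
U+20B8: 3-byte form → E2 82 B8.
Concatenated (20 bytes): F1 B6 A0 BB CE BE F3 85 B3 A7 F0 BA BF B5 EF 95 A9 E2 82 B8.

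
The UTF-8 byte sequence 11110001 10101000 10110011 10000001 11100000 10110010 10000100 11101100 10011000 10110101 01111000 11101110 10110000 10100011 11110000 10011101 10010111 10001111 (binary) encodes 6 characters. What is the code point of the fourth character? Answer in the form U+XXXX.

Offset 0: leading byte 0xF1 = 11110001 → 4-byte char #1 = F1 A8 B3 81.
Offset 4: leading byte 0xE0 = 11100000 → 3-byte char #2 = E0 B2 84.
Offset 7: leading byte 0xEC = 11101100 → 3-byte char #3 = EC 98 B5.
Offset 10: leading byte 0x78 = 01111000 → 1-byte char #4 = 78.
Leading byte 0x78 = 01111000 matches 0xxxxxxx → 1-byte sequence.
Byte 1: 0x78 = 01111000, payload 1111000 (7 bits).
Concatenate: 1111000 = 0x78 (7 bits → U+0078).

U+0078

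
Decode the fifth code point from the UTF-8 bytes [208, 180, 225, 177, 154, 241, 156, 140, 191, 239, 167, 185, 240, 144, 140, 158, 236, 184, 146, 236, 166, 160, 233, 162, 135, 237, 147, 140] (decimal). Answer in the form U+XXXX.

U+1031E

Offset 0: leading byte 0xD0 = 11010000 → 2-byte char #1 = D0 B4.
Offset 2: leading byte 0xE1 = 11100001 → 3-byte char #2 = E1 B1 9A.
Offset 5: leading byte 0xF1 = 11110001 → 4-byte char #3 = F1 9C 8C BF.
Offset 9: leading byte 0xEF = 11101111 → 3-byte char #4 = EF A7 B9.
Offset 12: leading byte 0xF0 = 11110000 → 4-byte char #5 = F0 90 8C 9E.
Leading byte 0xF0 = 11110000 matches 11110xxx → 4-byte sequence.
Byte 1: 0xF0 = 11110000, payload 000 (3 bits).
Byte 2: 0x90 = 10010000 (10xxxxxx ✓), payload 010000.
Byte 3: 0x8C = 10001100 (10xxxxxx ✓), payload 001100.
Byte 4: 0x9E = 10011110 (10xxxxxx ✓), payload 011110.
Concatenate: 000010000001100011110 = 0x1031E (21 bits → U+1031E).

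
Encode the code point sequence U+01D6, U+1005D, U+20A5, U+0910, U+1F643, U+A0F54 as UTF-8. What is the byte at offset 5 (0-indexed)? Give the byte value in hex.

0x9D

U+01D6 → 2-byte form C7 96 at offsets 0–1.
U+1005D → 4-byte form F0 90 81 9D at offsets 2–5.
Offset 5 falls in char 2's range; it's byte 4 of F0 90 81 9D = 0x9D.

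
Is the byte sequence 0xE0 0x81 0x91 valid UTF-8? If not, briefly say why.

invalid (overlong encoding)

Leading byte 0xE0 = 11100000 → 3-byte form.
Continuation bytes all match 10xxxxxx. Payload decodes to 0x51.
But 0x51 < 0x800, the minimum for a 3-byte sequence — this is an overlong encoding.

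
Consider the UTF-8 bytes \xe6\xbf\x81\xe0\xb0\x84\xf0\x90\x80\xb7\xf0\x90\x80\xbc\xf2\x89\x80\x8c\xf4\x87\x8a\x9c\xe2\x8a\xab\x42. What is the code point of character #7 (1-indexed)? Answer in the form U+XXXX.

U+22AB

Offset 0: leading byte 0xE6 = 11100110 → 3-byte char #1 = E6 BF 81.
Offset 3: leading byte 0xE0 = 11100000 → 3-byte char #2 = E0 B0 84.
Offset 6: leading byte 0xF0 = 11110000 → 4-byte char #3 = F0 90 80 B7.
Offset 10: leading byte 0xF0 = 11110000 → 4-byte char #4 = F0 90 80 BC.
Offset 14: leading byte 0xF2 = 11110010 → 4-byte char #5 = F2 89 80 8C.
Offset 18: leading byte 0xF4 = 11110100 → 4-byte char #6 = F4 87 8A 9C.
Offset 22: leading byte 0xE2 = 11100010 → 3-byte char #7 = E2 8A AB.
Leading byte 0xE2 = 11100010 matches 1110xxxx → 3-byte sequence.
Byte 1: 0xE2 = 11100010, payload 0010 (4 bits).
Byte 2: 0x8A = 10001010 (10xxxxxx ✓), payload 001010.
Byte 3: 0xAB = 10101011 (10xxxxxx ✓), payload 101011.
Concatenate: 0010001010101011 = 0x22AB (16 bits → U+22AB).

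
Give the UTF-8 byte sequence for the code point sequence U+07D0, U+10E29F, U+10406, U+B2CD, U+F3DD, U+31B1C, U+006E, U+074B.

DF 90 F4 8E 8A 9F F0 90 90 86 EB 8B 8D EF 8F 9D F0 B1 AC 9C 6E DD 8B

U+07D0: 2-byte form → DF 90.
U+10E29F: 4-byte form → F4 8E 8A 9F.
U+10406: 4-byte form → F0 90 90 86.
U+B2CD: 3-byte form → EB 8B 8D.
U+F3DD: 3-byte form → EF 8F 9D.
U+31B1C: 4-byte form → F0 B1 AC 9C.
U+006E: 1-byte form → 6E.
U+074B: 2-byte form → DD 8B.
Concatenated (23 bytes): DF 90 F4 8E 8A 9F F0 90 90 86 EB 8B 8D EF 8F 9D F0 B1 AC 9C 6E DD 8B.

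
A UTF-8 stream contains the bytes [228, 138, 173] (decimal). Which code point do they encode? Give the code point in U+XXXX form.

U+42AD

Leading byte 0xE4 = 11100100 matches 1110xxxx → 3-byte sequence.
Byte 1: 0xE4 = 11100100, payload 0100 (4 bits).
Byte 2: 0x8A = 10001010 (10xxxxxx ✓), payload 001010.
Byte 3: 0xAD = 10101101 (10xxxxxx ✓), payload 101101.
Concatenate: 0100001010101101 = 0x42AD (16 bits → U+42AD).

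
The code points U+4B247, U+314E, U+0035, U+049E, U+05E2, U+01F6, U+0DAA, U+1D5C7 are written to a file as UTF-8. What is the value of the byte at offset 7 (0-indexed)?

0x35

U+4B247 → 4-byte form F1 8B 89 87 at offsets 0–3.
U+314E → 3-byte form E3 85 8E at offsets 4–6.
U+0035 → 1-byte form 35 at offsets 7–7.
Offset 7 falls in char 3's range; it's byte 1 of 35 = 0x35.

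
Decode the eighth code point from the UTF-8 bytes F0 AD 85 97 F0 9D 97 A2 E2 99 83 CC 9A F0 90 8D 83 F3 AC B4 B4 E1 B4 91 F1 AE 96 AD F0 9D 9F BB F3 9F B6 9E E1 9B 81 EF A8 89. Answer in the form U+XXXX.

U+6E5AD

Offset 0: leading byte 0xF0 = 11110000 → 4-byte char #1 = F0 AD 85 97.
Offset 4: leading byte 0xF0 = 11110000 → 4-byte char #2 = F0 9D 97 A2.
Offset 8: leading byte 0xE2 = 11100010 → 3-byte char #3 = E2 99 83.
Offset 11: leading byte 0xCC = 11001100 → 2-byte char #4 = CC 9A.
Offset 13: leading byte 0xF0 = 11110000 → 4-byte char #5 = F0 90 8D 83.
Offset 17: leading byte 0xF3 = 11110011 → 4-byte char #6 = F3 AC B4 B4.
Offset 21: leading byte 0xE1 = 11100001 → 3-byte char #7 = E1 B4 91.
Offset 24: leading byte 0xF1 = 11110001 → 4-byte char #8 = F1 AE 96 AD.
Leading byte 0xF1 = 11110001 matches 11110xxx → 4-byte sequence.
Byte 1: 0xF1 = 11110001, payload 001 (3 bits).
Byte 2: 0xAE = 10101110 (10xxxxxx ✓), payload 101110.
Byte 3: 0x96 = 10010110 (10xxxxxx ✓), payload 010110.
Byte 4: 0xAD = 10101101 (10xxxxxx ✓), payload 101101.
Concatenate: 001101110010110101101 = 0x6E5AD (21 bits → U+6E5AD).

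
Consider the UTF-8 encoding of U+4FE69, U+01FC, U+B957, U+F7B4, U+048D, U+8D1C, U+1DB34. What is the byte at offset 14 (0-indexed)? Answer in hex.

0xE8

U+4FE69 → 4-byte form F1 8F B9 A9 at offsets 0–3.
U+01FC → 2-byte form C7 BC at offsets 4–5.
U+B957 → 3-byte form EB A5 97 at offsets 6–8.
U+F7B4 → 3-byte form EF 9E B4 at offsets 9–11.
U+048D → 2-byte form D2 8D at offsets 12–13.
U+8D1C → 3-byte form E8 B4 9C at offsets 14–16.
Offset 14 falls in char 6's range; it's byte 1 of E8 B4 9C = 0xE8.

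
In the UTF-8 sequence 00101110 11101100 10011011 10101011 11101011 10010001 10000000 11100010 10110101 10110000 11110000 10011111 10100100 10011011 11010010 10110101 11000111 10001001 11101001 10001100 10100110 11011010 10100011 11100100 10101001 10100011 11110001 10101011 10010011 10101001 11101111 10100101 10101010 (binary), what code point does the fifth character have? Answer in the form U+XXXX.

U+1F91B

Offset 0: leading byte 0x2E = 00101110 → 1-byte char #1 = 2E.
Offset 1: leading byte 0xEC = 11101100 → 3-byte char #2 = EC 9B AB.
Offset 4: leading byte 0xEB = 11101011 → 3-byte char #3 = EB 91 80.
Offset 7: leading byte 0xE2 = 11100010 → 3-byte char #4 = E2 B5 B0.
Offset 10: leading byte 0xF0 = 11110000 → 4-byte char #5 = F0 9F A4 9B.
Leading byte 0xF0 = 11110000 matches 11110xxx → 4-byte sequence.
Byte 1: 0xF0 = 11110000, payload 000 (3 bits).
Byte 2: 0x9F = 10011111 (10xxxxxx ✓), payload 011111.
Byte 3: 0xA4 = 10100100 (10xxxxxx ✓), payload 100100.
Byte 4: 0x9B = 10011011 (10xxxxxx ✓), payload 011011.
Concatenate: 000011111100100011011 = 0x1F91B (21 bits → U+1F91B).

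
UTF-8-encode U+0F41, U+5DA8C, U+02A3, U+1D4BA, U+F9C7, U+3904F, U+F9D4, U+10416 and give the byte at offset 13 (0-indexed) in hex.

0xEF

U+0F41 → 3-byte form E0 BD 81 at offsets 0–2.
U+5DA8C → 4-byte form F1 9D AA 8C at offsets 3–6.
U+02A3 → 2-byte form CA A3 at offsets 7–8.
U+1D4BA → 4-byte form F0 9D 92 BA at offsets 9–12.
U+F9C7 → 3-byte form EF A7 87 at offsets 13–15.
Offset 13 falls in char 5's range; it's byte 1 of EF A7 87 = 0xEF.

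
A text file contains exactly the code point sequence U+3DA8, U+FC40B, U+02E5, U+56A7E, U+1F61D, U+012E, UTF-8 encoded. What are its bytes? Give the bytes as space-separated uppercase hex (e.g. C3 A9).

E3 B6 A8 F3 BC 90 8B CB A5 F1 96 A9 BE F0 9F 98 9D C4 AE

U+3DA8: 3-byte form → E3 B6 A8.
U+FC40B: 4-byte form → F3 BC 90 8B.
U+02E5: 2-byte form → CB A5.
U+56A7E: 4-byte form → F1 96 A9 BE.
U+1F61D: 4-byte form → F0 9F 98 9D.
U+012E: 2-byte form → C4 AE.
Concatenated (19 bytes): E3 B6 A8 F3 BC 90 8B CB A5 F1 96 A9 BE F0 9F 98 9D C4 AE.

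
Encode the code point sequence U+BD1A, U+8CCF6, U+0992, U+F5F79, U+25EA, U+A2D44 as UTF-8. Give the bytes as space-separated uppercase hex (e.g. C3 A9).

U+BD1A: 3-byte form → EB B4 9A.
U+8CCF6: 4-byte form → F2 8C B3 B6.
U+0992: 3-byte form → E0 A6 92.
U+F5F79: 4-byte form → F3 B5 BD B9.
U+25EA: 3-byte form → E2 97 AA.
U+A2D44: 4-byte form → F2 A2 B5 84.
Concatenated (21 bytes): EB B4 9A F2 8C B3 B6 E0 A6 92 F3 B5 BD B9 E2 97 AA F2 A2 B5 84.

EB B4 9A F2 8C B3 B6 E0 A6 92 F3 B5 BD B9 E2 97 AA F2 A2 B5 84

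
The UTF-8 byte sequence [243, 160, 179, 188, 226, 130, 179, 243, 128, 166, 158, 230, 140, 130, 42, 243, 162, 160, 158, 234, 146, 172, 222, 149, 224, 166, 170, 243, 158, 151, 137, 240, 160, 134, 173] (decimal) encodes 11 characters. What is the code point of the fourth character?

U+6302

Offset 0: leading byte 0xF3 = 11110011 → 4-byte char #1 = F3 A0 B3 BC.
Offset 4: leading byte 0xE2 = 11100010 → 3-byte char #2 = E2 82 B3.
Offset 7: leading byte 0xF3 = 11110011 → 4-byte char #3 = F3 80 A6 9E.
Offset 11: leading byte 0xE6 = 11100110 → 3-byte char #4 = E6 8C 82.
Leading byte 0xE6 = 11100110 matches 1110xxxx → 3-byte sequence.
Byte 1: 0xE6 = 11100110, payload 0110 (4 bits).
Byte 2: 0x8C = 10001100 (10xxxxxx ✓), payload 001100.
Byte 3: 0x82 = 10000010 (10xxxxxx ✓), payload 000010.
Concatenate: 0110001100000010 = 0x6302 (16 bits → U+6302).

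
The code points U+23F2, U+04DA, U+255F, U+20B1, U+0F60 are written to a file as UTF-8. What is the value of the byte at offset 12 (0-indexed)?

0xBD

U+23F2 → 3-byte form E2 8F B2 at offsets 0–2.
U+04DA → 2-byte form D3 9A at offsets 3–4.
U+255F → 3-byte form E2 95 9F at offsets 5–7.
U+20B1 → 3-byte form E2 82 B1 at offsets 8–10.
U+0F60 → 3-byte form E0 BD A0 at offsets 11–13.
Offset 12 falls in char 5's range; it's byte 2 of E0 BD A0 = 0xBD.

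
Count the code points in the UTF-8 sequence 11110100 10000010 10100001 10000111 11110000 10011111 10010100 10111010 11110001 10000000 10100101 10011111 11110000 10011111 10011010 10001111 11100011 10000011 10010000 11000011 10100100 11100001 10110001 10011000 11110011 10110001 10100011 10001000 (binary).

8

Byte at offset 0: 0xF4 = 11110100 → 4-byte char (#1). Advance 4.
Byte at offset 4: 0xF0 = 11110000 → 4-byte char (#2). Advance 4.
Byte at offset 8: 0xF1 = 11110001 → 4-byte char (#3). Advance 4.
Byte at offset 12: 0xF0 = 11110000 → 4-byte char (#4). Advance 4.
Byte at offset 16: 0xE3 = 11100011 → 3-byte char (#5). Advance 3.
Byte at offset 19: 0xC3 = 11000011 → 2-byte char (#6). Advance 2.
Byte at offset 21: 0xE1 = 11100001 → 3-byte char (#7). Advance 3.
Byte at offset 24: 0xF3 = 11110011 → 4-byte char (#8). Advance 4.
Reached end at offset 28 after 8 code points.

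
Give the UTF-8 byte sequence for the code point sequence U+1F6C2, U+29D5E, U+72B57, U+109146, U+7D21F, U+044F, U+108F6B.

U+1F6C2: 4-byte form → F0 9F 9B 82.
U+29D5E: 4-byte form → F0 A9 B5 9E.
U+72B57: 4-byte form → F1 B2 AD 97.
U+109146: 4-byte form → F4 89 85 86.
U+7D21F: 4-byte form → F1 BD 88 9F.
U+044F: 2-byte form → D1 8F.
U+108F6B: 4-byte form → F4 88 BD AB.
Concatenated (26 bytes): F0 9F 9B 82 F0 A9 B5 9E F1 B2 AD 97 F4 89 85 86 F1 BD 88 9F D1 8F F4 88 BD AB.

F0 9F 9B 82 F0 A9 B5 9E F1 B2 AD 97 F4 89 85 86 F1 BD 88 9F D1 8F F4 88 BD AB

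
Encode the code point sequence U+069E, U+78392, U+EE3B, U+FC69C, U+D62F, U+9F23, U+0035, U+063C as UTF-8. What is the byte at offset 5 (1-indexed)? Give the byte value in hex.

0x8E

1-indexed offset 5 is 0-indexed offset 4.
U+069E → 2-byte form DA 9E at offsets 0–1.
U+78392 → 4-byte form F1 B8 8E 92 at offsets 2–5.
Offset 4 falls in char 2's range; it's byte 3 of F1 B8 8E 92 = 0x8E.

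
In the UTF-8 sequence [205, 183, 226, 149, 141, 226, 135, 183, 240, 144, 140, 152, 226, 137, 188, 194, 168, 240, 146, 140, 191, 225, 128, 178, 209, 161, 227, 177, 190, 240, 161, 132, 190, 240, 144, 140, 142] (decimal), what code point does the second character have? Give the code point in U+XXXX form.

U+254D

Offset 0: leading byte 0xCD = 11001101 → 2-byte char #1 = CD B7.
Offset 2: leading byte 0xE2 = 11100010 → 3-byte char #2 = E2 95 8D.
Leading byte 0xE2 = 11100010 matches 1110xxxx → 3-byte sequence.
Byte 1: 0xE2 = 11100010, payload 0010 (4 bits).
Byte 2: 0x95 = 10010101 (10xxxxxx ✓), payload 010101.
Byte 3: 0x8D = 10001101 (10xxxxxx ✓), payload 001101.
Concatenate: 0010010101001101 = 0x254D (16 bits → U+254D).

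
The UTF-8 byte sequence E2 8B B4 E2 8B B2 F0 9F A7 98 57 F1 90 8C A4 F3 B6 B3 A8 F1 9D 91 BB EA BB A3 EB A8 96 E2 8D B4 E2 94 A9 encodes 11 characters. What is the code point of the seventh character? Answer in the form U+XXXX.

Offset 0: leading byte 0xE2 = 11100010 → 3-byte char #1 = E2 8B B4.
Offset 3: leading byte 0xE2 = 11100010 → 3-byte char #2 = E2 8B B2.
Offset 6: leading byte 0xF0 = 11110000 → 4-byte char #3 = F0 9F A7 98.
Offset 10: leading byte 0x57 = 01010111 → 1-byte char #4 = 57.
Offset 11: leading byte 0xF1 = 11110001 → 4-byte char #5 = F1 90 8C A4.
Offset 15: leading byte 0xF3 = 11110011 → 4-byte char #6 = F3 B6 B3 A8.
Offset 19: leading byte 0xF1 = 11110001 → 4-byte char #7 = F1 9D 91 BB.
Leading byte 0xF1 = 11110001 matches 11110xxx → 4-byte sequence.
Byte 1: 0xF1 = 11110001, payload 001 (3 bits).
Byte 2: 0x9D = 10011101 (10xxxxxx ✓), payload 011101.
Byte 3: 0x91 = 10010001 (10xxxxxx ✓), payload 010001.
Byte 4: 0xBB = 10111011 (10xxxxxx ✓), payload 111011.
Concatenate: 001011101010001111011 = 0x5D47B (21 bits → U+5D47B).

U+5D47B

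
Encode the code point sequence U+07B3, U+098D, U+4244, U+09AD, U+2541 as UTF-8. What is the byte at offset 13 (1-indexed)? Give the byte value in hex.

1-indexed offset 13 is 0-indexed offset 12.
U+07B3 → 2-byte form DE B3 at offsets 0–1.
U+098D → 3-byte form E0 A6 8D at offsets 2–4.
U+4244 → 3-byte form E4 89 84 at offsets 5–7.
U+09AD → 3-byte form E0 A6 AD at offsets 8–10.
U+2541 → 3-byte form E2 95 81 at offsets 11–13.
Offset 12 falls in char 5's range; it's byte 2 of E2 95 81 = 0x95.

0x95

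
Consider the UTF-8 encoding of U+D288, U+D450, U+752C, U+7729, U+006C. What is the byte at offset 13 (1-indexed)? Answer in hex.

1-indexed offset 13 is 0-indexed offset 12.
U+D288 → 3-byte form ED 8A 88 at offsets 0–2.
U+D450 → 3-byte form ED 91 90 at offsets 3–5.
U+752C → 3-byte form E7 94 AC at offsets 6–8.
U+7729 → 3-byte form E7 9C A9 at offsets 9–11.
U+006C → 1-byte form 6C at offsets 12–12.
Offset 12 falls in char 5's range; it's byte 1 of 6C = 0x6C.

0x6C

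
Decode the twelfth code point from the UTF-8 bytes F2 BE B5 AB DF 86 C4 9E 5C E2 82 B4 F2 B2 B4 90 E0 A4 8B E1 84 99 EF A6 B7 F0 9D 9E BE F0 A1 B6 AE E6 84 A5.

U+6125

Offset 0: leading byte 0xF2 = 11110010 → 4-byte char #1 = F2 BE B5 AB.
Offset 4: leading byte 0xDF = 11011111 → 2-byte char #2 = DF 86.
Offset 6: leading byte 0xC4 = 11000100 → 2-byte char #3 = C4 9E.
Offset 8: leading byte 0x5C = 01011100 → 1-byte char #4 = 5C.
Offset 9: leading byte 0xE2 = 11100010 → 3-byte char #5 = E2 82 B4.
Offset 12: leading byte 0xF2 = 11110010 → 4-byte char #6 = F2 B2 B4 90.
Offset 16: leading byte 0xE0 = 11100000 → 3-byte char #7 = E0 A4 8B.
Offset 19: leading byte 0xE1 = 11100001 → 3-byte char #8 = E1 84 99.
Offset 22: leading byte 0xEF = 11101111 → 3-byte char #9 = EF A6 B7.
Offset 25: leading byte 0xF0 = 11110000 → 4-byte char #10 = F0 9D 9E BE.
Offset 29: leading byte 0xF0 = 11110000 → 4-byte char #11 = F0 A1 B6 AE.
Offset 33: leading byte 0xE6 = 11100110 → 3-byte char #12 = E6 84 A5.
Leading byte 0xE6 = 11100110 matches 1110xxxx → 3-byte sequence.
Byte 1: 0xE6 = 11100110, payload 0110 (4 bits).
Byte 2: 0x84 = 10000100 (10xxxxxx ✓), payload 000100.
Byte 3: 0xA5 = 10100101 (10xxxxxx ✓), payload 100101.
Concatenate: 0110000100100101 = 0x6125 (16 bits → U+6125).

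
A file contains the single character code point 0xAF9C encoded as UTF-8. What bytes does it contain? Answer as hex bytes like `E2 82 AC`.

EA BE 9C

U+AF9C = 0xAF9C = 44956 decimal. In range U+0800–U+FFFF → 3-byte form: 1110xxxx 10xxxxxx 10xxxxxx.
Binary (16 bits): 1010111110011100.
Split 4+6+6: 1010 | 111110 | 011100.
Byte 1: 11101010 = 0xEA.
Byte 2: 10111110 = 0xBE.
Byte 3: 10011100 = 0x9C.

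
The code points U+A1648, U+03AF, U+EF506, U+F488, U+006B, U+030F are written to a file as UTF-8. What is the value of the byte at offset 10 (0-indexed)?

0xEF

U+A1648 → 4-byte form F2 A1 99 88 at offsets 0–3.
U+03AF → 2-byte form CE AF at offsets 4–5.
U+EF506 → 4-byte form F3 AF 94 86 at offsets 6–9.
U+F488 → 3-byte form EF 92 88 at offsets 10–12.
Offset 10 falls in char 4's range; it's byte 1 of EF 92 88 = 0xEF.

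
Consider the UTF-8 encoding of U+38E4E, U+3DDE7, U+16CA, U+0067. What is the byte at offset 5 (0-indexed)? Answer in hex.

U+38E4E → 4-byte form F0 B8 B9 8E at offsets 0–3.
U+3DDE7 → 4-byte form F0 BD B7 A7 at offsets 4–7.
Offset 5 falls in char 2's range; it's byte 2 of F0 BD B7 A7 = 0xBD.

0xBD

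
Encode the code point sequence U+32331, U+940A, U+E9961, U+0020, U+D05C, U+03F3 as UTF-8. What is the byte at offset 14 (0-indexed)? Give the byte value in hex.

0x9C

U+32331 → 4-byte form F0 B2 8C B1 at offsets 0–3.
U+940A → 3-byte form E9 90 8A at offsets 4–6.
U+E9961 → 4-byte form F3 A9 A5 A1 at offsets 7–10.
U+0020 → 1-byte form 20 at offsets 11–11.
U+D05C → 3-byte form ED 81 9C at offsets 12–14.
Offset 14 falls in char 5's range; it's byte 3 of ED 81 9C = 0x9C.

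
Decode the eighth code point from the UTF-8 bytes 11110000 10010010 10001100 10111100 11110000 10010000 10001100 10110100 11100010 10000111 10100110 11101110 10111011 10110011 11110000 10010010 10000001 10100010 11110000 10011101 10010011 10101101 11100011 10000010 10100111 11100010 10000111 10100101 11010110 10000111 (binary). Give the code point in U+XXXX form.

Offset 0: leading byte 0xF0 = 11110000 → 4-byte char #1 = F0 92 8C BC.
Offset 4: leading byte 0xF0 = 11110000 → 4-byte char #2 = F0 90 8C B4.
Offset 8: leading byte 0xE2 = 11100010 → 3-byte char #3 = E2 87 A6.
Offset 11: leading byte 0xEE = 11101110 → 3-byte char #4 = EE BB B3.
Offset 14: leading byte 0xF0 = 11110000 → 4-byte char #5 = F0 92 81 A2.
Offset 18: leading byte 0xF0 = 11110000 → 4-byte char #6 = F0 9D 93 AD.
Offset 22: leading byte 0xE3 = 11100011 → 3-byte char #7 = E3 82 A7.
Offset 25: leading byte 0xE2 = 11100010 → 3-byte char #8 = E2 87 A5.
Leading byte 0xE2 = 11100010 matches 1110xxxx → 3-byte sequence.
Byte 1: 0xE2 = 11100010, payload 0010 (4 bits).
Byte 2: 0x87 = 10000111 (10xxxxxx ✓), payload 000111.
Byte 3: 0xA5 = 10100101 (10xxxxxx ✓), payload 100101.
Concatenate: 0010000111100101 = 0x21E5 (16 bits → U+21E5).

U+21E5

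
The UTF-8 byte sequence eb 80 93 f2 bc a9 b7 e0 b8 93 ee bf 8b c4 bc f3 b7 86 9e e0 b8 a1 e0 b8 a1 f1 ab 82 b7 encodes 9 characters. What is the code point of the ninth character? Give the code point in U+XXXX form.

Offset 0: leading byte 0xEB = 11101011 → 3-byte char #1 = EB 80 93.
Offset 3: leading byte 0xF2 = 11110010 → 4-byte char #2 = F2 BC A9 B7.
Offset 7: leading byte 0xE0 = 11100000 → 3-byte char #3 = E0 B8 93.
Offset 10: leading byte 0xEE = 11101110 → 3-byte char #4 = EE BF 8B.
Offset 13: leading byte 0xC4 = 11000100 → 2-byte char #5 = C4 BC.
Offset 15: leading byte 0xF3 = 11110011 → 4-byte char #6 = F3 B7 86 9E.
Offset 19: leading byte 0xE0 = 11100000 → 3-byte char #7 = E0 B8 A1.
Offset 22: leading byte 0xE0 = 11100000 → 3-byte char #8 = E0 B8 A1.
Offset 25: leading byte 0xF1 = 11110001 → 4-byte char #9 = F1 AB 82 B7.
Leading byte 0xF1 = 11110001 matches 11110xxx → 4-byte sequence.
Byte 1: 0xF1 = 11110001, payload 001 (3 bits).
Byte 2: 0xAB = 10101011 (10xxxxxx ✓), payload 101011.
Byte 3: 0x82 = 10000010 (10xxxxxx ✓), payload 000010.
Byte 4: 0xB7 = 10110111 (10xxxxxx ✓), payload 110111.
Concatenate: 001101011000010110111 = 0x6B0B7 (21 bits → U+6B0B7).

U+6B0B7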